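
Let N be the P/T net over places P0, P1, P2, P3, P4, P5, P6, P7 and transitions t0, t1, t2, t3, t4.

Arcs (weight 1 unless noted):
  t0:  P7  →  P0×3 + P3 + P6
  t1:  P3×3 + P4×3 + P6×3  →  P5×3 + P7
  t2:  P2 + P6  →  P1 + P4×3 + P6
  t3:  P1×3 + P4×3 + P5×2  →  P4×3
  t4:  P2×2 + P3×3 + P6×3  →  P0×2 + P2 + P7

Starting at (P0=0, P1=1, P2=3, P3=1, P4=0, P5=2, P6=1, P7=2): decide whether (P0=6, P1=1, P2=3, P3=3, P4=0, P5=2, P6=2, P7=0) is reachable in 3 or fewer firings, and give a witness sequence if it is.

depth 0: 1 marking
depth 1: 3 markings reached so far
depth 2: 6 markings reached so far
depth 3: 11 markings reached so far
target is not among the 11 markings reachable within 3 steps

NO — not reachable within 3 firings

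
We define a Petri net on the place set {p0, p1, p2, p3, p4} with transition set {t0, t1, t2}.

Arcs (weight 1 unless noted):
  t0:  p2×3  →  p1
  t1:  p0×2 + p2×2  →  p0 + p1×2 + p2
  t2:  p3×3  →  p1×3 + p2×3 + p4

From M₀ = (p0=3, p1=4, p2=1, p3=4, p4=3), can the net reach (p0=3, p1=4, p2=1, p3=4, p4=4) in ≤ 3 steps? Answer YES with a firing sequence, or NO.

depth 0: 1 marking
depth 1: 2 markings reached so far
depth 2: 4 markings reached so far
depth 3: 6 markings reached so far
target is not among the 6 markings reachable within 3 steps

NO — not reachable within 3 firings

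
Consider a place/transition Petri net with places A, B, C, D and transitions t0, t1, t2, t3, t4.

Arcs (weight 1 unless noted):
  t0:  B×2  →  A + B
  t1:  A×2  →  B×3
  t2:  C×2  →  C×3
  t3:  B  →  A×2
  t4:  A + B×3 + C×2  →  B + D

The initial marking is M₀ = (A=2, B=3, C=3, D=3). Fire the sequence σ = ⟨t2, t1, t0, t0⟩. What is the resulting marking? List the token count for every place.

step 1: fire t2:  (A=2, B=3, C=3, D=3) → (A=2, B=3, C=4, D=3)
step 2: fire t1:  (A=2, B=3, C=4, D=3) → (A=0, B=6, C=4, D=3)
step 3: fire t0:  (A=0, B=6, C=4, D=3) → (A=1, B=5, C=4, D=3)
step 4: fire t0:  (A=1, B=5, C=4, D=3) → (A=2, B=4, C=4, D=3)

(A=2, B=4, C=4, D=3)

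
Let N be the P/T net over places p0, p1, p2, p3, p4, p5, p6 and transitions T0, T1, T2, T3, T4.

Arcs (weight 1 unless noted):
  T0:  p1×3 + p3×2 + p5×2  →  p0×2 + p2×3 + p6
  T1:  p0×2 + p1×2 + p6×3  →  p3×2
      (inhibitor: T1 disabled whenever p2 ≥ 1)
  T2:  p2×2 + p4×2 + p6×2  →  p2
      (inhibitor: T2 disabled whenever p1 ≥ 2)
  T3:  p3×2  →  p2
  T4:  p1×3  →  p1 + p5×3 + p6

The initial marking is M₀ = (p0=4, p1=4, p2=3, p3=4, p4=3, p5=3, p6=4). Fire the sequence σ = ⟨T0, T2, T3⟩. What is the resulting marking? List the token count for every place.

(p0=6, p1=1, p2=6, p3=0, p4=1, p5=1, p6=3)

step 1: fire T0:  (p0=4, p1=4, p2=3, p3=4, p4=3, p5=3, p6=4) → (p0=6, p1=1, p2=6, p3=2, p4=3, p5=1, p6=5)
step 2: fire T2:  (p0=6, p1=1, p2=6, p3=2, p4=3, p5=1, p6=5) → (p0=6, p1=1, p2=5, p3=2, p4=1, p5=1, p6=3)
step 3: fire T3:  (p0=6, p1=1, p2=5, p3=2, p4=1, p5=1, p6=3) → (p0=6, p1=1, p2=6, p3=0, p4=1, p5=1, p6=3)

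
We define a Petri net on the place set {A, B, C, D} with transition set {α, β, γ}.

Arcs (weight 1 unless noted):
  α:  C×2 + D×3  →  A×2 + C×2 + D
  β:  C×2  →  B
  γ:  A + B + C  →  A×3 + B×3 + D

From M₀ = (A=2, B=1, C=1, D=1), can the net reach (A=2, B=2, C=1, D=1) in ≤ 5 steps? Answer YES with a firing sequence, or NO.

depth 0: 1 marking
depth 1: 2 markings reached so far
depth 2: 2 markings reached so far
(frontier empty at depth 2; search complete)
target is not among the 2 markings reachable within 5 steps

NO — not reachable within 5 firings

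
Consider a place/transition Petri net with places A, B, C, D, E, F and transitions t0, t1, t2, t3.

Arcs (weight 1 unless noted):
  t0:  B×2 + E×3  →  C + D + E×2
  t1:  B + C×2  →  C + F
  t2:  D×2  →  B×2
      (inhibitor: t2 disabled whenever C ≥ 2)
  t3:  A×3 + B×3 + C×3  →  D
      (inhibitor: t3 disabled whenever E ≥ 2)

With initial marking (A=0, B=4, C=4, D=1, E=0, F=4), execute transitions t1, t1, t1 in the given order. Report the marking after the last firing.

(A=0, B=1, C=1, D=1, E=0, F=7)

step 1: fire t1:  (A=0, B=4, C=4, D=1, E=0, F=4) → (A=0, B=3, C=3, D=1, E=0, F=5)
step 2: fire t1:  (A=0, B=3, C=3, D=1, E=0, F=5) → (A=0, B=2, C=2, D=1, E=0, F=6)
step 3: fire t1:  (A=0, B=2, C=2, D=1, E=0, F=6) → (A=0, B=1, C=1, D=1, E=0, F=7)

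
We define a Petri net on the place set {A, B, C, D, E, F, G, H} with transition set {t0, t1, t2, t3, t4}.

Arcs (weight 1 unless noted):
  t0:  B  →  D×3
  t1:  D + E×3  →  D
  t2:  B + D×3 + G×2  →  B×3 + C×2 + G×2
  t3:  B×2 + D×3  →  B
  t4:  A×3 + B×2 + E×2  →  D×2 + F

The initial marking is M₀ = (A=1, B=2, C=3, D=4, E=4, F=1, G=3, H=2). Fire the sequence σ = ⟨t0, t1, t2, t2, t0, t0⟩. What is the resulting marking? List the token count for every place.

step 1: fire t0:  (A=1, B=2, C=3, D=4, E=4, F=1, G=3, H=2) → (A=1, B=1, C=3, D=7, E=4, F=1, G=3, H=2)
step 2: fire t1:  (A=1, B=1, C=3, D=7, E=4, F=1, G=3, H=2) → (A=1, B=1, C=3, D=7, E=1, F=1, G=3, H=2)
step 3: fire t2:  (A=1, B=1, C=3, D=7, E=1, F=1, G=3, H=2) → (A=1, B=3, C=5, D=4, E=1, F=1, G=3, H=2)
step 4: fire t2:  (A=1, B=3, C=5, D=4, E=1, F=1, G=3, H=2) → (A=1, B=5, C=7, D=1, E=1, F=1, G=3, H=2)
step 5: fire t0:  (A=1, B=5, C=7, D=1, E=1, F=1, G=3, H=2) → (A=1, B=4, C=7, D=4, E=1, F=1, G=3, H=2)
step 6: fire t0:  (A=1, B=4, C=7, D=4, E=1, F=1, G=3, H=2) → (A=1, B=3, C=7, D=7, E=1, F=1, G=3, H=2)

(A=1, B=3, C=7, D=7, E=1, F=1, G=3, H=2)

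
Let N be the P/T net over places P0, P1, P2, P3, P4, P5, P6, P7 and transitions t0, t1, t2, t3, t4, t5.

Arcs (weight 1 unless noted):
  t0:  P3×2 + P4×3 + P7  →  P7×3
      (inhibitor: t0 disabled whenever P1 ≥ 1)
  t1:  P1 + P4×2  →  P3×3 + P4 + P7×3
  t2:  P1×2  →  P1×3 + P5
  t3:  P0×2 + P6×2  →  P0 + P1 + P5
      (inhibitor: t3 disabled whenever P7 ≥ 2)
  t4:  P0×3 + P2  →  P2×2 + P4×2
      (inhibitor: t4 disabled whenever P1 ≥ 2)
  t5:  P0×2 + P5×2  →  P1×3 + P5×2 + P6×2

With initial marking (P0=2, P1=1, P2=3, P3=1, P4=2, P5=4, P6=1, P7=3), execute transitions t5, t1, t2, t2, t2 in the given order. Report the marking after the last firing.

(P0=0, P1=6, P2=3, P3=4, P4=1, P5=7, P6=3, P7=6)

step 1: fire t5:  (P0=2, P1=1, P2=3, P3=1, P4=2, P5=4, P6=1, P7=3) → (P0=0, P1=4, P2=3, P3=1, P4=2, P5=4, P6=3, P7=3)
step 2: fire t1:  (P0=0, P1=4, P2=3, P3=1, P4=2, P5=4, P6=3, P7=3) → (P0=0, P1=3, P2=3, P3=4, P4=1, P5=4, P6=3, P7=6)
step 3: fire t2:  (P0=0, P1=3, P2=3, P3=4, P4=1, P5=4, P6=3, P7=6) → (P0=0, P1=4, P2=3, P3=4, P4=1, P5=5, P6=3, P7=6)
step 4: fire t2:  (P0=0, P1=4, P2=3, P3=4, P4=1, P5=5, P6=3, P7=6) → (P0=0, P1=5, P2=3, P3=4, P4=1, P5=6, P6=3, P7=6)
step 5: fire t2:  (P0=0, P1=5, P2=3, P3=4, P4=1, P5=6, P6=3, P7=6) → (P0=0, P1=6, P2=3, P3=4, P4=1, P5=7, P6=3, P7=6)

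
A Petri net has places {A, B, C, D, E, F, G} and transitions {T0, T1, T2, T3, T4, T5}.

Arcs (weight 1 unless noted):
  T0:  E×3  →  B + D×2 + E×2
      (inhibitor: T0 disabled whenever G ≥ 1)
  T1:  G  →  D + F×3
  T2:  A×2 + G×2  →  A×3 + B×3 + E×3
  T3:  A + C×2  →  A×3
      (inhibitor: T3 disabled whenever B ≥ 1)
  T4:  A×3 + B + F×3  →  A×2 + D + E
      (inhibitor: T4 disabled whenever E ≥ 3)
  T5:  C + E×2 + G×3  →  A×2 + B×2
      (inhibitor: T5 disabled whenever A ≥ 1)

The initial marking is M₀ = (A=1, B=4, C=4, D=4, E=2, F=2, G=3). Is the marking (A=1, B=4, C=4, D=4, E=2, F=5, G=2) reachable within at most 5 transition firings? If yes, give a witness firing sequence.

depth 0: 1 marking
depth 1: 2 markings reached so far
depth 2: 3 markings reached so far
depth 3: 4 markings reached so far
depth 4: 4 markings reached so far
(frontier empty at depth 4; search complete)
target is not among the 4 markings reachable within 5 steps

NO — not reachable within 5 firings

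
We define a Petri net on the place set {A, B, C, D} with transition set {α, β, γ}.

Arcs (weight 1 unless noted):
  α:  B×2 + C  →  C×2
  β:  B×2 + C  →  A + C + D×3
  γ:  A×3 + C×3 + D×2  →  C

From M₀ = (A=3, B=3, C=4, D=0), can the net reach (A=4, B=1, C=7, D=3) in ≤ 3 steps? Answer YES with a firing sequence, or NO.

depth 0: 1 marking
depth 1: 3 markings reached so far
depth 2: 4 markings reached so far
depth 3: 4 markings reached so far
(frontier empty at depth 3; search complete)
target is not among the 4 markings reachable within 3 steps

NO — not reachable within 3 firings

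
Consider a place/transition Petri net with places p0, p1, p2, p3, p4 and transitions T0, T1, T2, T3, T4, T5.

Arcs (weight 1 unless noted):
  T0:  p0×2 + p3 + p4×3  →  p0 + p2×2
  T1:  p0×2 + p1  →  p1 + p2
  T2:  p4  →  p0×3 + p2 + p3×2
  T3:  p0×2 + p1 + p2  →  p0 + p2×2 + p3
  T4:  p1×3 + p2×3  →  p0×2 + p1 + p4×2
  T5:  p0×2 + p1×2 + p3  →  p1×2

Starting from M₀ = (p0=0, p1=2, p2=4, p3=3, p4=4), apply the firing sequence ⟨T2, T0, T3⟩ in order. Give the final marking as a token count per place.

(p0=1, p1=1, p2=8, p3=5, p4=0)

step 1: fire T2:  (p0=0, p1=2, p2=4, p3=3, p4=4) → (p0=3, p1=2, p2=5, p3=5, p4=3)
step 2: fire T0:  (p0=3, p1=2, p2=5, p3=5, p4=3) → (p0=2, p1=2, p2=7, p3=4, p4=0)
step 3: fire T3:  (p0=2, p1=2, p2=7, p3=4, p4=0) → (p0=1, p1=1, p2=8, p3=5, p4=0)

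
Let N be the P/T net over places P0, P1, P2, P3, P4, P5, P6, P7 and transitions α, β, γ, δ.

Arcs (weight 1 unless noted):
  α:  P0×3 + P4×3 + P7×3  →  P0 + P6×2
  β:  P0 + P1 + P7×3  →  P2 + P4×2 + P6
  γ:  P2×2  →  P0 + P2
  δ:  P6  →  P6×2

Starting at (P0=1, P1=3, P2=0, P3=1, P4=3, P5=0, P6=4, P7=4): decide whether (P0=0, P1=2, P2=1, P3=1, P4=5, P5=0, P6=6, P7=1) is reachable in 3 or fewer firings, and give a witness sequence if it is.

step 1: fire β:  (P0=1, P1=3, P2=0, P3=1, P4=3, P5=0, P6=4, P7=4) → (P0=0, P1=2, P2=1, P3=1, P4=5, P5=0, P6=5, P7=1)
step 2: fire δ:  (P0=0, P1=2, P2=1, P3=1, P4=5, P5=0, P6=5, P7=1) → (P0=0, P1=2, P2=1, P3=1, P4=5, P5=0, P6=6, P7=1)

YES — reachable via ⟨β, δ⟩ (2 firings)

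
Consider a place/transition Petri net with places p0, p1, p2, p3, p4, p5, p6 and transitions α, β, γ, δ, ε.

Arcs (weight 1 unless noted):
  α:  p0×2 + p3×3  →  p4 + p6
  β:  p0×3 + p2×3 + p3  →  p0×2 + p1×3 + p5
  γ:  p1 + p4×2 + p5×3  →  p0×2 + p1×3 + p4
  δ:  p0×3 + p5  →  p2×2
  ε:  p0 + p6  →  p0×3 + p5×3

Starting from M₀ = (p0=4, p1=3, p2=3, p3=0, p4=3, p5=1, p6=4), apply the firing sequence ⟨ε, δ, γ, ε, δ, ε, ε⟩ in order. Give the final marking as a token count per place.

(p0=8, p1=5, p2=7, p3=0, p4=2, p5=8, p6=0)

step 1: fire ε:  (p0=4, p1=3, p2=3, p3=0, p4=3, p5=1, p6=4) → (p0=6, p1=3, p2=3, p3=0, p4=3, p5=4, p6=3)
step 2: fire δ:  (p0=6, p1=3, p2=3, p3=0, p4=3, p5=4, p6=3) → (p0=3, p1=3, p2=5, p3=0, p4=3, p5=3, p6=3)
step 3: fire γ:  (p0=3, p1=3, p2=5, p3=0, p4=3, p5=3, p6=3) → (p0=5, p1=5, p2=5, p3=0, p4=2, p5=0, p6=3)
step 4: fire ε:  (p0=5, p1=5, p2=5, p3=0, p4=2, p5=0, p6=3) → (p0=7, p1=5, p2=5, p3=0, p4=2, p5=3, p6=2)
step 5: fire δ:  (p0=7, p1=5, p2=5, p3=0, p4=2, p5=3, p6=2) → (p0=4, p1=5, p2=7, p3=0, p4=2, p5=2, p6=2)
step 6: fire ε:  (p0=4, p1=5, p2=7, p3=0, p4=2, p5=2, p6=2) → (p0=6, p1=5, p2=7, p3=0, p4=2, p5=5, p6=1)
step 7: fire ε:  (p0=6, p1=5, p2=7, p3=0, p4=2, p5=5, p6=1) → (p0=8, p1=5, p2=7, p3=0, p4=2, p5=8, p6=0)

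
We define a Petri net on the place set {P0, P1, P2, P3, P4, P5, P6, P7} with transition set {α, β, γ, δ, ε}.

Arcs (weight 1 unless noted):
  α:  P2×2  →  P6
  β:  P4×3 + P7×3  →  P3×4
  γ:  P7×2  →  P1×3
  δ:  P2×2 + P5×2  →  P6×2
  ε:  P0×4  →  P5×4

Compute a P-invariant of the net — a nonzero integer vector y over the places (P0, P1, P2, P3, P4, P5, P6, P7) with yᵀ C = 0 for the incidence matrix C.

y = (P0:0, P1:0, P2:0, P3:3, P4:4, P5:0, P6:0, P7:0)

Incidence matrix C (rows=places, cols=transitions):
        α    β    γ    δ    ε
   P0   0    0    0    0   -4
   P1   0    0    3    0    0
   P2  -2    0    0   -2    0
   P3   0    4    0    0    0
   P4   0   -3    0    0    0
   P5   0    0    0   -2    4
   P6   1    0    0    2    0
   P7   0   -3   -2    0    0

Candidate y = [0, 0, 0, 3, 4, 0, 0, 0]; check y·C column-wise:
  col α: 0·-2 + 3·0 + 4·0 + 0·1 = 0
  col β: 3·4 + 4·-3 + 0·-3 = 0
  col γ: 0·3 + 3·0 + 4·0 + 0·-2 = 0
  col δ: 0·-2 + 3·0 + 4·0 + 0·-2 + 0·2 = 0
  col ε: 0·-4 + 3·0 + 4·0 + 0·4 = 0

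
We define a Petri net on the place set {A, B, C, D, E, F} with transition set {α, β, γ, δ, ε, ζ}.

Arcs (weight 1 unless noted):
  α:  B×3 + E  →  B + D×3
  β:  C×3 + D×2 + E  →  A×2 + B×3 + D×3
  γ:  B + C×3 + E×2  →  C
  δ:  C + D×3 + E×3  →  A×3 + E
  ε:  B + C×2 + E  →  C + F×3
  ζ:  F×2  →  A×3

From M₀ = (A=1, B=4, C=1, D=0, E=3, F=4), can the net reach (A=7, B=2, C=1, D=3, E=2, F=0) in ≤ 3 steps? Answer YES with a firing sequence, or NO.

step 1: fire α:  (A=1, B=4, C=1, D=0, E=3, F=4) → (A=1, B=2, C=1, D=3, E=2, F=4)
step 2: fire ζ:  (A=1, B=2, C=1, D=3, E=2, F=4) → (A=4, B=2, C=1, D=3, E=2, F=2)
step 3: fire ζ:  (A=4, B=2, C=1, D=3, E=2, F=2) → (A=7, B=2, C=1, D=3, E=2, F=0)

YES — reachable via ⟨α, ζ, ζ⟩ (3 firings)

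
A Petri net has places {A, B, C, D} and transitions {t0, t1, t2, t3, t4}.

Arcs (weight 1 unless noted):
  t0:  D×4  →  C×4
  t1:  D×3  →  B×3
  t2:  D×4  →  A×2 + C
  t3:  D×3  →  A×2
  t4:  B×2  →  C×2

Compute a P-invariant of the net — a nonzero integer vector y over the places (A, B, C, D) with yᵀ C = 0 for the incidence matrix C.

Incidence matrix C (rows=places, cols=transitions):
       t0   t1   t2   t3   t4
    A   0    0    2    2    0
    B   0    3    0    0   -2
    C   4    0    1    0    2
    D  -4   -3   -4   -3    0

Candidate y = [3, 2, 2, 2]; check y·C column-wise:
  col t0: 3·0 + 2·0 + 2·4 + 2·-4 = 0
  col t1: 3·0 + 2·3 + 2·0 + 2·-3 = 0
  col t2: 3·2 + 2·0 + 2·1 + 2·-4 = 0
  col t3: 3·2 + 2·0 + 2·0 + 2·-3 = 0
  col t4: 3·0 + 2·-2 + 2·2 + 2·0 = 0

y = (A:3, B:2, C:2, D:2)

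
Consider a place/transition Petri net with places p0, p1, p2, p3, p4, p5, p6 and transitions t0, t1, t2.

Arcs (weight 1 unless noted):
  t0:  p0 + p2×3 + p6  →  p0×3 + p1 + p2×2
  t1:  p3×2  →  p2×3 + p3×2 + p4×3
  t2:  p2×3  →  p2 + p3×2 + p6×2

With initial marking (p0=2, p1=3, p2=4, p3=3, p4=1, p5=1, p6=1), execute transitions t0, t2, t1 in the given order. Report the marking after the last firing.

step 1: fire t0:  (p0=2, p1=3, p2=4, p3=3, p4=1, p5=1, p6=1) → (p0=4, p1=4, p2=3, p3=3, p4=1, p5=1, p6=0)
step 2: fire t2:  (p0=4, p1=4, p2=3, p3=3, p4=1, p5=1, p6=0) → (p0=4, p1=4, p2=1, p3=5, p4=1, p5=1, p6=2)
step 3: fire t1:  (p0=4, p1=4, p2=1, p3=5, p4=1, p5=1, p6=2) → (p0=4, p1=4, p2=4, p3=5, p4=4, p5=1, p6=2)

(p0=4, p1=4, p2=4, p3=5, p4=4, p5=1, p6=2)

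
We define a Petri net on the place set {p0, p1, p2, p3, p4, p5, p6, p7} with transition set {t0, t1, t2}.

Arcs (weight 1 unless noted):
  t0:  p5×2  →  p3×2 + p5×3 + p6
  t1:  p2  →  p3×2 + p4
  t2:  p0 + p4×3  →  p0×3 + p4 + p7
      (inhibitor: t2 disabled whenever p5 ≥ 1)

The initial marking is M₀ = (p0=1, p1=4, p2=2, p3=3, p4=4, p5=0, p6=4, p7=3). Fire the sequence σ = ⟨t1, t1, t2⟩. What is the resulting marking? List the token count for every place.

step 1: fire t1:  (p0=1, p1=4, p2=2, p3=3, p4=4, p5=0, p6=4, p7=3) → (p0=1, p1=4, p2=1, p3=5, p4=5, p5=0, p6=4, p7=3)
step 2: fire t1:  (p0=1, p1=4, p2=1, p3=5, p4=5, p5=0, p6=4, p7=3) → (p0=1, p1=4, p2=0, p3=7, p4=6, p5=0, p6=4, p7=3)
step 3: fire t2:  (p0=1, p1=4, p2=0, p3=7, p4=6, p5=0, p6=4, p7=3) → (p0=3, p1=4, p2=0, p3=7, p4=4, p5=0, p6=4, p7=4)

(p0=3, p1=4, p2=0, p3=7, p4=4, p5=0, p6=4, p7=4)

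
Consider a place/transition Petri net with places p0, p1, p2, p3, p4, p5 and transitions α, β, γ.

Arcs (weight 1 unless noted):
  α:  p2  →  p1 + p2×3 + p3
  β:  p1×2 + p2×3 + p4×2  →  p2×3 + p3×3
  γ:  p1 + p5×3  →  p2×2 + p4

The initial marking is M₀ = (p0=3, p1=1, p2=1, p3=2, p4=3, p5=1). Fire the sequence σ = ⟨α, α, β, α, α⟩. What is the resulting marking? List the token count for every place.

step 1: fire α:  (p0=3, p1=1, p2=1, p3=2, p4=3, p5=1) → (p0=3, p1=2, p2=3, p3=3, p4=3, p5=1)
step 2: fire α:  (p0=3, p1=2, p2=3, p3=3, p4=3, p5=1) → (p0=3, p1=3, p2=5, p3=4, p4=3, p5=1)
step 3: fire β:  (p0=3, p1=3, p2=5, p3=4, p4=3, p5=1) → (p0=3, p1=1, p2=5, p3=7, p4=1, p5=1)
step 4: fire α:  (p0=3, p1=1, p2=5, p3=7, p4=1, p5=1) → (p0=3, p1=2, p2=7, p3=8, p4=1, p5=1)
step 5: fire α:  (p0=3, p1=2, p2=7, p3=8, p4=1, p5=1) → (p0=3, p1=3, p2=9, p3=9, p4=1, p5=1)

(p0=3, p1=3, p2=9, p3=9, p4=1, p5=1)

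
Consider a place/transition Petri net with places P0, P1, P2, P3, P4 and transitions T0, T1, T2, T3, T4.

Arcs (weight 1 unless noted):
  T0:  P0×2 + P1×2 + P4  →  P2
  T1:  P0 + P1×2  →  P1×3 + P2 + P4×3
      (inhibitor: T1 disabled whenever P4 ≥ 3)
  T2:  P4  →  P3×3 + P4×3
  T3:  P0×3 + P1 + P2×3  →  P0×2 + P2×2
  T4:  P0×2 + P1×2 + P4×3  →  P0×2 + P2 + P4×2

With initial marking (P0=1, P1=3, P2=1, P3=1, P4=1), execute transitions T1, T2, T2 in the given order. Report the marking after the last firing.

step 1: fire T1:  (P0=1, P1=3, P2=1, P3=1, P4=1) → (P0=0, P1=4, P2=2, P3=1, P4=4)
step 2: fire T2:  (P0=0, P1=4, P2=2, P3=1, P4=4) → (P0=0, P1=4, P2=2, P3=4, P4=6)
step 3: fire T2:  (P0=0, P1=4, P2=2, P3=4, P4=6) → (P0=0, P1=4, P2=2, P3=7, P4=8)

(P0=0, P1=4, P2=2, P3=7, P4=8)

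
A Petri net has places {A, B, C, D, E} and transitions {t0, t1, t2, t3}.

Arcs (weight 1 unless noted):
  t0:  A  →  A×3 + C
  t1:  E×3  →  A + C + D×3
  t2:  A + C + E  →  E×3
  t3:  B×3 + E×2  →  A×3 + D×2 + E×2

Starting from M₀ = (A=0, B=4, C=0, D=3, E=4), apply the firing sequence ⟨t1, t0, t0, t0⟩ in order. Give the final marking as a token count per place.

step 1: fire t1:  (A=0, B=4, C=0, D=3, E=4) → (A=1, B=4, C=1, D=6, E=1)
step 2: fire t0:  (A=1, B=4, C=1, D=6, E=1) → (A=3, B=4, C=2, D=6, E=1)
step 3: fire t0:  (A=3, B=4, C=2, D=6, E=1) → (A=5, B=4, C=3, D=6, E=1)
step 4: fire t0:  (A=5, B=4, C=3, D=6, E=1) → (A=7, B=4, C=4, D=6, E=1)

(A=7, B=4, C=4, D=6, E=1)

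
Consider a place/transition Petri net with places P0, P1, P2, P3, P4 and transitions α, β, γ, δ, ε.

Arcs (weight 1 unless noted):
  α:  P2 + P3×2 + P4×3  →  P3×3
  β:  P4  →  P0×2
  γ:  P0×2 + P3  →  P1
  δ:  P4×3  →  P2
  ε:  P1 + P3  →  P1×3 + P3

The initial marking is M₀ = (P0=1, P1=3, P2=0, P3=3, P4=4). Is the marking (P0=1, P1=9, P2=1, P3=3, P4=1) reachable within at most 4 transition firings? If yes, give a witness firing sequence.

YES — reachable via ⟨δ, ε, ε, ε⟩ (4 firings)

step 1: fire δ:  (P0=1, P1=3, P2=0, P3=3, P4=4) → (P0=1, P1=3, P2=1, P3=3, P4=1)
step 2: fire ε:  (P0=1, P1=3, P2=1, P3=3, P4=1) → (P0=1, P1=5, P2=1, P3=3, P4=1)
step 3: fire ε:  (P0=1, P1=5, P2=1, P3=3, P4=1) → (P0=1, P1=7, P2=1, P3=3, P4=1)
step 4: fire ε:  (P0=1, P1=7, P2=1, P3=3, P4=1) → (P0=1, P1=9, P2=1, P3=3, P4=1)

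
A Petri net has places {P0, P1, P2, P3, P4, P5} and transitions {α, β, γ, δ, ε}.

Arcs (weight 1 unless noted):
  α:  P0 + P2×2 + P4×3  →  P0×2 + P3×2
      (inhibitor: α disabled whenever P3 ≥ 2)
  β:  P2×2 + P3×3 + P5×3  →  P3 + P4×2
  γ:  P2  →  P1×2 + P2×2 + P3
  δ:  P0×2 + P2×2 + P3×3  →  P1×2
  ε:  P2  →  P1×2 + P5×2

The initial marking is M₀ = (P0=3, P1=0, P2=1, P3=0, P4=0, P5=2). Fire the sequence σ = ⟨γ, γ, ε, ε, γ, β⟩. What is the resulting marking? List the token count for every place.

(P0=3, P1=10, P2=0, P3=1, P4=2, P5=3)

step 1: fire γ:  (P0=3, P1=0, P2=1, P3=0, P4=0, P5=2) → (P0=3, P1=2, P2=2, P3=1, P4=0, P5=2)
step 2: fire γ:  (P0=3, P1=2, P2=2, P3=1, P4=0, P5=2) → (P0=3, P1=4, P2=3, P3=2, P4=0, P5=2)
step 3: fire ε:  (P0=3, P1=4, P2=3, P3=2, P4=0, P5=2) → (P0=3, P1=6, P2=2, P3=2, P4=0, P5=4)
step 4: fire ε:  (P0=3, P1=6, P2=2, P3=2, P4=0, P5=4) → (P0=3, P1=8, P2=1, P3=2, P4=0, P5=6)
step 5: fire γ:  (P0=3, P1=8, P2=1, P3=2, P4=0, P5=6) → (P0=3, P1=10, P2=2, P3=3, P4=0, P5=6)
step 6: fire β:  (P0=3, P1=10, P2=2, P3=3, P4=0, P5=6) → (P0=3, P1=10, P2=0, P3=1, P4=2, P5=3)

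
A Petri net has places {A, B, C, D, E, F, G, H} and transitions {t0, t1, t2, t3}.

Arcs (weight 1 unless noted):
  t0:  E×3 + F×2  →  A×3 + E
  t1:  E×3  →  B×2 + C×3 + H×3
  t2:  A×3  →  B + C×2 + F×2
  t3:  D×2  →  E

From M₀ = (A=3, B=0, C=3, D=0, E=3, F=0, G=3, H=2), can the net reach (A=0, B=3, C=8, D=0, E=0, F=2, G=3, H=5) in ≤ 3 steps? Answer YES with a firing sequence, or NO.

YES — reachable via ⟨t1, t2⟩ (2 firings)

step 1: fire t1:  (A=3, B=0, C=3, D=0, E=3, F=0, G=3, H=2) → (A=3, B=2, C=6, D=0, E=0, F=0, G=3, H=5)
step 2: fire t2:  (A=3, B=2, C=6, D=0, E=0, F=0, G=3, H=5) → (A=0, B=3, C=8, D=0, E=0, F=2, G=3, H=5)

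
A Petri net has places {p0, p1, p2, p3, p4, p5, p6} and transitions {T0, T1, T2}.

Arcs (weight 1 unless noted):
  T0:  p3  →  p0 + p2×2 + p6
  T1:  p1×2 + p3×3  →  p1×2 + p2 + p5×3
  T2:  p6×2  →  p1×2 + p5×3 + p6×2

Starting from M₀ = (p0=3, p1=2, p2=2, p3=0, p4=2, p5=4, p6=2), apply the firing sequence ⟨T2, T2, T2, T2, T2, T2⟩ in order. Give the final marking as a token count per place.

step 1: fire T2:  (p0=3, p1=2, p2=2, p3=0, p4=2, p5=4, p6=2) → (p0=3, p1=4, p2=2, p3=0, p4=2, p5=7, p6=2)
step 2: fire T2:  (p0=3, p1=4, p2=2, p3=0, p4=2, p5=7, p6=2) → (p0=3, p1=6, p2=2, p3=0, p4=2, p5=10, p6=2)
step 3: fire T2:  (p0=3, p1=6, p2=2, p3=0, p4=2, p5=10, p6=2) → (p0=3, p1=8, p2=2, p3=0, p4=2, p5=13, p6=2)
step 4: fire T2:  (p0=3, p1=8, p2=2, p3=0, p4=2, p5=13, p6=2) → (p0=3, p1=10, p2=2, p3=0, p4=2, p5=16, p6=2)
step 5: fire T2:  (p0=3, p1=10, p2=2, p3=0, p4=2, p5=16, p6=2) → (p0=3, p1=12, p2=2, p3=0, p4=2, p5=19, p6=2)
step 6: fire T2:  (p0=3, p1=12, p2=2, p3=0, p4=2, p5=19, p6=2) → (p0=3, p1=14, p2=2, p3=0, p4=2, p5=22, p6=2)

(p0=3, p1=14, p2=2, p3=0, p4=2, p5=22, p6=2)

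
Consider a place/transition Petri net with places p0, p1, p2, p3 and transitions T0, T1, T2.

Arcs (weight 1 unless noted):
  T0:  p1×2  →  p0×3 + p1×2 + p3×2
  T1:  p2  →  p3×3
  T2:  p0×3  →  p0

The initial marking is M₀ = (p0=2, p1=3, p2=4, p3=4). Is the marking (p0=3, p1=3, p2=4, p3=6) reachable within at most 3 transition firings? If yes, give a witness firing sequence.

step 1: fire T0:  (p0=2, p1=3, p2=4, p3=4) → (p0=5, p1=3, p2=4, p3=6)
step 2: fire T2:  (p0=5, p1=3, p2=4, p3=6) → (p0=3, p1=3, p2=4, p3=6)

YES — reachable via ⟨T0, T2⟩ (2 firings)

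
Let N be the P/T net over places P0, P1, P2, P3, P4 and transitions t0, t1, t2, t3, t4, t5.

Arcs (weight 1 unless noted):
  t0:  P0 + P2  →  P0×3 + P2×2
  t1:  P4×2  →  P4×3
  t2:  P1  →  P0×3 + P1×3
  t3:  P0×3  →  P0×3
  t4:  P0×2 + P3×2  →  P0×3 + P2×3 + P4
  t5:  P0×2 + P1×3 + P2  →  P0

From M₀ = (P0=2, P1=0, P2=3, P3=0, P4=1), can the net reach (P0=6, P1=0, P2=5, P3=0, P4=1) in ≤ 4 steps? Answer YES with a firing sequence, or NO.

step 1: fire t0:  (P0=2, P1=0, P2=3, P3=0, P4=1) → (P0=4, P1=0, P2=4, P3=0, P4=1)
step 2: fire t0:  (P0=4, P1=0, P2=4, P3=0, P4=1) → (P0=6, P1=0, P2=5, P3=0, P4=1)

YES — reachable via ⟨t0, t0⟩ (2 firings)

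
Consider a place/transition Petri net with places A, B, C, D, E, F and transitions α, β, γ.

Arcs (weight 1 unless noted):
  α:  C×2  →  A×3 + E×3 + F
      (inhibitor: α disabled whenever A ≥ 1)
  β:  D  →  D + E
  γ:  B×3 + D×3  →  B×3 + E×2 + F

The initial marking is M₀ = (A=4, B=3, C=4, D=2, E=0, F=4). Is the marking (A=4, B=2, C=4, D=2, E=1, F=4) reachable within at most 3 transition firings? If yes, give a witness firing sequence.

depth 0: 1 marking
depth 1: 2 markings reached so far
depth 2: 3 markings reached so far
depth 3: 4 markings reached so far
target is not among the 4 markings reachable within 3 steps

NO — not reachable within 3 firings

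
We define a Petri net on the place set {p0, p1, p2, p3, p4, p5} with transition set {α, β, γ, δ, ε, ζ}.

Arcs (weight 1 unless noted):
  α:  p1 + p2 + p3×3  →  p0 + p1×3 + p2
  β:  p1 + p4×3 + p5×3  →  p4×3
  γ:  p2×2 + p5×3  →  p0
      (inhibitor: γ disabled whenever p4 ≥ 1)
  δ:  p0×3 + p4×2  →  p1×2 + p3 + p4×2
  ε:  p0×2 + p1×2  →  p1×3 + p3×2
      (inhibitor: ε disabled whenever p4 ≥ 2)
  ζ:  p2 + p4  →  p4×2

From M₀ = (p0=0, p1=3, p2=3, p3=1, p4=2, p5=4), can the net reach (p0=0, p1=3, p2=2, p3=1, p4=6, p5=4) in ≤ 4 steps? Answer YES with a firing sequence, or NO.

depth 0: 1 marking
depth 1: 2 markings reached so far
depth 2: 4 markings reached so far
depth 3: 6 markings reached so far
depth 4: 7 markings reached so far
target is not among the 7 markings reachable within 4 steps

NO — not reachable within 4 firings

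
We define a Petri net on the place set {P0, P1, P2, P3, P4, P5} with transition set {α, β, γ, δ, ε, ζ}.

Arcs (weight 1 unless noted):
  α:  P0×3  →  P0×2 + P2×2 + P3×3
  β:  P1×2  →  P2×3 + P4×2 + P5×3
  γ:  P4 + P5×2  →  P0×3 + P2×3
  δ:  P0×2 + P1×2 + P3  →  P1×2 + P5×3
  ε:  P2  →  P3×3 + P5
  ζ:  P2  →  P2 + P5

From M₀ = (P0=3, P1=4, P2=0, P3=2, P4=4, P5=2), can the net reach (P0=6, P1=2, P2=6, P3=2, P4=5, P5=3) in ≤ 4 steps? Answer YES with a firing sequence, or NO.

YES — reachable via ⟨β, γ⟩ (2 firings)

step 1: fire β:  (P0=3, P1=4, P2=0, P3=2, P4=4, P5=2) → (P0=3, P1=2, P2=3, P3=2, P4=6, P5=5)
step 2: fire γ:  (P0=3, P1=2, P2=3, P3=2, P4=6, P5=5) → (P0=6, P1=2, P2=6, P3=2, P4=5, P5=3)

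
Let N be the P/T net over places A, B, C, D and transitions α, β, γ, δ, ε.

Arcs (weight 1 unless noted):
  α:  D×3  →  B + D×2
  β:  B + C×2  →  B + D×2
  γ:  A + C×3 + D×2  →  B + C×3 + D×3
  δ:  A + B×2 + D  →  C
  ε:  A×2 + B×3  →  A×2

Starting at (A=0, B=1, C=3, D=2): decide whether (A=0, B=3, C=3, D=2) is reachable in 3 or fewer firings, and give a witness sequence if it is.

depth 0: 1 marking
depth 1: 2 markings reached so far
depth 2: 3 markings reached so far
depth 3: 4 markings reached so far
target is not among the 4 markings reachable within 3 steps

NO — not reachable within 3 firings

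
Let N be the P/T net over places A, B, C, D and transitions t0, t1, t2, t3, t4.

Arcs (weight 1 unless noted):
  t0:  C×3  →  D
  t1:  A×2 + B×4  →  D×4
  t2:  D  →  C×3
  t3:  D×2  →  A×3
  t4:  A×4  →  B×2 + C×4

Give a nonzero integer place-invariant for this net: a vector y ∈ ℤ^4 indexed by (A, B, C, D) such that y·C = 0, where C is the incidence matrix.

Incidence matrix C (rows=places, cols=transitions):
       t0   t1   t2   t3   t4
    A   0   -2    0    3   -4
    B   0   -4    0    0    2
    C  -3    0    3    0    4
    D   1    4   -1   -2    0

Candidate y = [2, 2, 1, 3]; check y·C column-wise:
  col t0: 2·0 + 2·0 + 1·-3 + 3·1 = 0
  col t1: 2·-2 + 2·-4 + 1·0 + 3·4 = 0
  col t2: 2·0 + 2·0 + 1·3 + 3·-1 = 0
  col t3: 2·3 + 2·0 + 1·0 + 3·-2 = 0
  col t4: 2·-4 + 2·2 + 1·4 + 3·0 = 0

y = (A:2, B:2, C:1, D:3)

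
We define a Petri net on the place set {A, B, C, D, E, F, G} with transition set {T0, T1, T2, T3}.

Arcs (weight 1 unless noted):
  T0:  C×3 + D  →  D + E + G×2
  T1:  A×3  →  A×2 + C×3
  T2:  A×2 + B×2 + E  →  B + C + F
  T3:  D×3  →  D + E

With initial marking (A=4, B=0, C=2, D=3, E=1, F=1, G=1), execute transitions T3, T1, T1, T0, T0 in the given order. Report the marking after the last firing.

(A=2, B=0, C=2, D=1, E=4, F=1, G=5)

step 1: fire T3:  (A=4, B=0, C=2, D=3, E=1, F=1, G=1) → (A=4, B=0, C=2, D=1, E=2, F=1, G=1)
step 2: fire T1:  (A=4, B=0, C=2, D=1, E=2, F=1, G=1) → (A=3, B=0, C=5, D=1, E=2, F=1, G=1)
step 3: fire T1:  (A=3, B=0, C=5, D=1, E=2, F=1, G=1) → (A=2, B=0, C=8, D=1, E=2, F=1, G=1)
step 4: fire T0:  (A=2, B=0, C=8, D=1, E=2, F=1, G=1) → (A=2, B=0, C=5, D=1, E=3, F=1, G=3)
step 5: fire T0:  (A=2, B=0, C=5, D=1, E=3, F=1, G=3) → (A=2, B=0, C=2, D=1, E=4, F=1, G=5)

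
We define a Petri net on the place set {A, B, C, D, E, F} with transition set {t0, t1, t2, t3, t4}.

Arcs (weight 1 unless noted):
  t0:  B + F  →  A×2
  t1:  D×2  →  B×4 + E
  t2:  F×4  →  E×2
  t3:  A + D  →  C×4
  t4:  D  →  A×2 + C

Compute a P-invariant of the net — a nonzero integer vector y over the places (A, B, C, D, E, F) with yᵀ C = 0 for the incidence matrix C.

y = (A:1, B:1, C:1, D:3, E:2, F:1)

Incidence matrix C (rows=places, cols=transitions):
       t0   t1   t2   t3   t4
    A   2    0    0   -1    2
    B  -1    4    0    0    0
    C   0    0    0    4    1
    D   0   -2    0   -1   -1
    E   0    1    2    0    0
    F  -1    0   -4    0    0

Candidate y = [1, 1, 1, 3, 2, 1]; check y·C column-wise:
  col t0: 1·2 + 1·-1 + 1·0 + 3·0 + 2·0 + 1·-1 = 0
  col t1: 1·0 + 1·4 + 1·0 + 3·-2 + 2·1 + 1·0 = 0
  col t2: 1·0 + 1·0 + 1·0 + 3·0 + 2·2 + 1·-4 = 0
  col t3: 1·-1 + 1·0 + 1·4 + 3·-1 + 2·0 + 1·0 = 0
  col t4: 1·2 + 1·0 + 1·1 + 3·-1 + 2·0 + 1·0 = 0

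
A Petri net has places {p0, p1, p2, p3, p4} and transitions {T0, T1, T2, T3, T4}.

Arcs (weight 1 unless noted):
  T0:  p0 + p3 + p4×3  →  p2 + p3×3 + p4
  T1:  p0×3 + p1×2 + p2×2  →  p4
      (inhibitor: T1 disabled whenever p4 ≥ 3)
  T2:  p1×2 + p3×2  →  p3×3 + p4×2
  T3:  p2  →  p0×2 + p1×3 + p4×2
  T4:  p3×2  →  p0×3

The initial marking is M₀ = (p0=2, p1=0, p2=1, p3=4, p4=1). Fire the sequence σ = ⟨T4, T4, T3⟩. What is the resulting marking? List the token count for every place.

step 1: fire T4:  (p0=2, p1=0, p2=1, p3=4, p4=1) → (p0=5, p1=0, p2=1, p3=2, p4=1)
step 2: fire T4:  (p0=5, p1=0, p2=1, p3=2, p4=1) → (p0=8, p1=0, p2=1, p3=0, p4=1)
step 3: fire T3:  (p0=8, p1=0, p2=1, p3=0, p4=1) → (p0=10, p1=3, p2=0, p3=0, p4=3)

(p0=10, p1=3, p2=0, p3=0, p4=3)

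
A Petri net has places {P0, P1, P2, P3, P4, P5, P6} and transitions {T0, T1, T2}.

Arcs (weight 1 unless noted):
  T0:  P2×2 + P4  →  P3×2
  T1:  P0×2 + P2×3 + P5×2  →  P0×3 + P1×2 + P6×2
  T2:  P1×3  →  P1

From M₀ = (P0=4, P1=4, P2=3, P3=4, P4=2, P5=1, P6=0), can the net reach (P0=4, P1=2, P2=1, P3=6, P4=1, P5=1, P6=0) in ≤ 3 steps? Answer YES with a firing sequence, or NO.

YES — reachable via ⟨T0, T2⟩ (2 firings)

step 1: fire T0:  (P0=4, P1=4, P2=3, P3=4, P4=2, P5=1, P6=0) → (P0=4, P1=4, P2=1, P3=6, P4=1, P5=1, P6=0)
step 2: fire T2:  (P0=4, P1=4, P2=1, P3=6, P4=1, P5=1, P6=0) → (P0=4, P1=2, P2=1, P3=6, P4=1, P5=1, P6=0)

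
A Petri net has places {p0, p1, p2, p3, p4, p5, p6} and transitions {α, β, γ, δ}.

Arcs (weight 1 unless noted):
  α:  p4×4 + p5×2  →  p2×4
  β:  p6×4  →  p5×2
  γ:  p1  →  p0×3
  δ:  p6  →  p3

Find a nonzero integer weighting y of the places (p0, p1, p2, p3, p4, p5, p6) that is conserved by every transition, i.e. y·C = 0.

Incidence matrix C (rows=places, cols=transitions):
        α    β    γ    δ
   p0   0    0    3    0
   p1   0    0   -1    0
   p2   4    0    0    0
   p3   0    0    0    1
   p4  -4    0    0    0
   p5  -2    2    0    0
   p6   0   -4    0   -1

Candidate y = [1, 3, 0, 0, 0, 0, 0]; check y·C column-wise:
  col α: 1·0 + 3·0 + 0·4 + 0·-4 + 0·-2 = 0
  col β: 1·0 + 3·0 + 0·2 + 0·-4 = 0
  col γ: 1·3 + 3·-1 = 0
  col δ: 1·0 + 3·0 + 0·1 + 0·-1 = 0

y = (p0:1, p1:3, p2:0, p3:0, p4:0, p5:0, p6:0)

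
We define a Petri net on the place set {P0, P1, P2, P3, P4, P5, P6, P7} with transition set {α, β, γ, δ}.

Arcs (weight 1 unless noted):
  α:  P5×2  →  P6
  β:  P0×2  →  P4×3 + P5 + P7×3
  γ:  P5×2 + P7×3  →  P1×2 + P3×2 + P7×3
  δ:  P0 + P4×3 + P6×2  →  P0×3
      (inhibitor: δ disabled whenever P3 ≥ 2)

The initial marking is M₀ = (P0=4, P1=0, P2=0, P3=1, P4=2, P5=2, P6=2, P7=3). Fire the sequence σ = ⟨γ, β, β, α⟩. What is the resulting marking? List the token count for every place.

step 1: fire γ:  (P0=4, P1=0, P2=0, P3=1, P4=2, P5=2, P6=2, P7=3) → (P0=4, P1=2, P2=0, P3=3, P4=2, P5=0, P6=2, P7=3)
step 2: fire β:  (P0=4, P1=2, P2=0, P3=3, P4=2, P5=0, P6=2, P7=3) → (P0=2, P1=2, P2=0, P3=3, P4=5, P5=1, P6=2, P7=6)
step 3: fire β:  (P0=2, P1=2, P2=0, P3=3, P4=5, P5=1, P6=2, P7=6) → (P0=0, P1=2, P2=0, P3=3, P4=8, P5=2, P6=2, P7=9)
step 4: fire α:  (P0=0, P1=2, P2=0, P3=3, P4=8, P5=2, P6=2, P7=9) → (P0=0, P1=2, P2=0, P3=3, P4=8, P5=0, P6=3, P7=9)

(P0=0, P1=2, P2=0, P3=3, P4=8, P5=0, P6=3, P7=9)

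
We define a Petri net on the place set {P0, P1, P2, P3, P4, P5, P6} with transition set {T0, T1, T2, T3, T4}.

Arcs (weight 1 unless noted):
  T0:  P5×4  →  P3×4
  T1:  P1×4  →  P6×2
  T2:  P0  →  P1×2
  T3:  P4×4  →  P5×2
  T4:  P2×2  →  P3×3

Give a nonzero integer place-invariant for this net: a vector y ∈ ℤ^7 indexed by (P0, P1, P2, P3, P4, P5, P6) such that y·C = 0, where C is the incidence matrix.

y = (P0:0, P1:0, P2:3, P3:2, P4:1, P5:2, P6:0)

Incidence matrix C (rows=places, cols=transitions):
       T0   T1   T2   T3   T4
   P0   0    0   -1    0    0
   P1   0   -4    2    0    0
   P2   0    0    0    0   -2
   P3   4    0    0    0    3
   P4   0    0    0   -4    0
   P5  -4    0    0    2    0
   P6   0    2    0    0    0

Candidate y = [0, 0, 3, 2, 1, 2, 0]; check y·C column-wise:
  col T0: 3·0 + 2·4 + 1·0 + 2·-4 = 0
  col T1: 0·-4 + 3·0 + 2·0 + 1·0 + 2·0 + 0·2 = 0
  col T2: 0·-1 + 0·2 + 3·0 + 2·0 + 1·0 + 2·0 = 0
  col T3: 3·0 + 2·0 + 1·-4 + 2·2 = 0
  col T4: 3·-2 + 2·3 + 1·0 + 2·0 = 0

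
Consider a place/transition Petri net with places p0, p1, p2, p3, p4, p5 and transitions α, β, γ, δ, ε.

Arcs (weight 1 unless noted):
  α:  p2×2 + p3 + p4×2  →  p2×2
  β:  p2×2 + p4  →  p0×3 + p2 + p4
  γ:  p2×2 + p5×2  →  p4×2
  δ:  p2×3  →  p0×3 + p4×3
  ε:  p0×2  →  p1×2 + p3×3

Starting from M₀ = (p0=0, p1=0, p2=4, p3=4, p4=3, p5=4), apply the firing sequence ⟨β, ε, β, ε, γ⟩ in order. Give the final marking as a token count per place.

(p0=2, p1=4, p2=0, p3=10, p4=5, p5=2)

step 1: fire β:  (p0=0, p1=0, p2=4, p3=4, p4=3, p5=4) → (p0=3, p1=0, p2=3, p3=4, p4=3, p5=4)
step 2: fire ε:  (p0=3, p1=0, p2=3, p3=4, p4=3, p5=4) → (p0=1, p1=2, p2=3, p3=7, p4=3, p5=4)
step 3: fire β:  (p0=1, p1=2, p2=3, p3=7, p4=3, p5=4) → (p0=4, p1=2, p2=2, p3=7, p4=3, p5=4)
step 4: fire ε:  (p0=4, p1=2, p2=2, p3=7, p4=3, p5=4) → (p0=2, p1=4, p2=2, p3=10, p4=3, p5=4)
step 5: fire γ:  (p0=2, p1=4, p2=2, p3=10, p4=3, p5=4) → (p0=2, p1=4, p2=0, p3=10, p4=5, p5=2)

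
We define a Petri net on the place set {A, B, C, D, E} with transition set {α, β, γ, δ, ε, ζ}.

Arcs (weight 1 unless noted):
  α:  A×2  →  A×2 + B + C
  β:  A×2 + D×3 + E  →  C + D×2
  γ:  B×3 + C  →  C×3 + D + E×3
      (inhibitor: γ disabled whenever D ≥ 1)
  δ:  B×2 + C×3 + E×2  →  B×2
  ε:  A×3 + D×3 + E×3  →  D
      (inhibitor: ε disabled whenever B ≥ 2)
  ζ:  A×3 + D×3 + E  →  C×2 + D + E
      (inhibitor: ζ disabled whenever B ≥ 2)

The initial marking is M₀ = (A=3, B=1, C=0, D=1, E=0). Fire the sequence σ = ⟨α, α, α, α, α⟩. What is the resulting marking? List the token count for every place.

step 1: fire α:  (A=3, B=1, C=0, D=1, E=0) → (A=3, B=2, C=1, D=1, E=0)
step 2: fire α:  (A=3, B=2, C=1, D=1, E=0) → (A=3, B=3, C=2, D=1, E=0)
step 3: fire α:  (A=3, B=3, C=2, D=1, E=0) → (A=3, B=4, C=3, D=1, E=0)
step 4: fire α:  (A=3, B=4, C=3, D=1, E=0) → (A=3, B=5, C=4, D=1, E=0)
step 5: fire α:  (A=3, B=5, C=4, D=1, E=0) → (A=3, B=6, C=5, D=1, E=0)

(A=3, B=6, C=5, D=1, E=0)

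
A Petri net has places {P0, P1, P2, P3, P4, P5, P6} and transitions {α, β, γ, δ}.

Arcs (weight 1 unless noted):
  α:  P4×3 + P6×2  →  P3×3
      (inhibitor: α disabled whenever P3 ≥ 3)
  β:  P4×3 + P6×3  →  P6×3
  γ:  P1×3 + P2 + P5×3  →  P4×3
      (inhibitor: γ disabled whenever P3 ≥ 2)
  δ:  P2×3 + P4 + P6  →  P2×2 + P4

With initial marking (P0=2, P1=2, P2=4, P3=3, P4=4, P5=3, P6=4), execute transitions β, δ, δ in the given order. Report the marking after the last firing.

step 1: fire β:  (P0=2, P1=2, P2=4, P3=3, P4=4, P5=3, P6=4) → (P0=2, P1=2, P2=4, P3=3, P4=1, P5=3, P6=4)
step 2: fire δ:  (P0=2, P1=2, P2=4, P3=3, P4=1, P5=3, P6=4) → (P0=2, P1=2, P2=3, P3=3, P4=1, P5=3, P6=3)
step 3: fire δ:  (P0=2, P1=2, P2=3, P3=3, P4=1, P5=3, P6=3) → (P0=2, P1=2, P2=2, P3=3, P4=1, P5=3, P6=2)

(P0=2, P1=2, P2=2, P3=3, P4=1, P5=3, P6=2)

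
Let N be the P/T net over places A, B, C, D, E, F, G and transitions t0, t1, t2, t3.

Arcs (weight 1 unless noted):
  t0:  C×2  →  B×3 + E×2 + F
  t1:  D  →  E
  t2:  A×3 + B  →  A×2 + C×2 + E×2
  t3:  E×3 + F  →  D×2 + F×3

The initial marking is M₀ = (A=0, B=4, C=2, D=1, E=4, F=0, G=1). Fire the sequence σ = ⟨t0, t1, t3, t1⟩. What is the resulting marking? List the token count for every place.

(A=0, B=7, C=0, D=1, E=5, F=3, G=1)

step 1: fire t0:  (A=0, B=4, C=2, D=1, E=4, F=0, G=1) → (A=0, B=7, C=0, D=1, E=6, F=1, G=1)
step 2: fire t1:  (A=0, B=7, C=0, D=1, E=6, F=1, G=1) → (A=0, B=7, C=0, D=0, E=7, F=1, G=1)
step 3: fire t3:  (A=0, B=7, C=0, D=0, E=7, F=1, G=1) → (A=0, B=7, C=0, D=2, E=4, F=3, G=1)
step 4: fire t1:  (A=0, B=7, C=0, D=2, E=4, F=3, G=1) → (A=0, B=7, C=0, D=1, E=5, F=3, G=1)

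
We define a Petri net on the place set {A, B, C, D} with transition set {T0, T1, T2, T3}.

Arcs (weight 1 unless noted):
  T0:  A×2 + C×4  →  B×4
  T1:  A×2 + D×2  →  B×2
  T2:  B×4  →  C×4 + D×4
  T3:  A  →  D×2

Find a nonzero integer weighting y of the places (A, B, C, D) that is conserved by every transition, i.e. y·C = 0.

y = (A:2, B:3, C:2, D:1)

Incidence matrix C (rows=places, cols=transitions):
       T0   T1   T2   T3
    A  -2   -2    0   -1
    B   4    2   -4    0
    C  -4    0    4    0
    D   0   -2    4    2

Candidate y = [2, 3, 2, 1]; check y·C column-wise:
  col T0: 2·-2 + 3·4 + 2·-4 + 1·0 = 0
  col T1: 2·-2 + 3·2 + 2·0 + 1·-2 = 0
  col T2: 2·0 + 3·-4 + 2·4 + 1·4 = 0
  col T3: 2·-1 + 3·0 + 2·0 + 1·2 = 0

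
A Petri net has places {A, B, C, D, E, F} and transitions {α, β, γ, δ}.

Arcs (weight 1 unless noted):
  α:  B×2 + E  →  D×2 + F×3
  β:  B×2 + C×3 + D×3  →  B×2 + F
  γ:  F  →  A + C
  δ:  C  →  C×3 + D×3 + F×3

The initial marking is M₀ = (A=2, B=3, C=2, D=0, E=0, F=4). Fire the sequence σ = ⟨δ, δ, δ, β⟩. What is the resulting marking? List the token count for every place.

(A=2, B=3, C=5, D=6, E=0, F=14)

step 1: fire δ:  (A=2, B=3, C=2, D=0, E=0, F=4) → (A=2, B=3, C=4, D=3, E=0, F=7)
step 2: fire δ:  (A=2, B=3, C=4, D=3, E=0, F=7) → (A=2, B=3, C=6, D=6, E=0, F=10)
step 3: fire δ:  (A=2, B=3, C=6, D=6, E=0, F=10) → (A=2, B=3, C=8, D=9, E=0, F=13)
step 4: fire β:  (A=2, B=3, C=8, D=9, E=0, F=13) → (A=2, B=3, C=5, D=6, E=0, F=14)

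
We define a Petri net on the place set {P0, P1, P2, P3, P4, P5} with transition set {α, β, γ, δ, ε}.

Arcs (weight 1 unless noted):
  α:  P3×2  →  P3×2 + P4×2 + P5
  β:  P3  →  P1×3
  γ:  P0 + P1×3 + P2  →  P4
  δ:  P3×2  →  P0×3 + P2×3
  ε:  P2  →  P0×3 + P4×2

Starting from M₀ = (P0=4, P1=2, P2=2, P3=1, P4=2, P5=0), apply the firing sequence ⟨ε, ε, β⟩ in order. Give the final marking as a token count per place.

(P0=10, P1=5, P2=0, P3=0, P4=6, P5=0)

step 1: fire ε:  (P0=4, P1=2, P2=2, P3=1, P4=2, P5=0) → (P0=7, P1=2, P2=1, P3=1, P4=4, P5=0)
step 2: fire ε:  (P0=7, P1=2, P2=1, P3=1, P4=4, P5=0) → (P0=10, P1=2, P2=0, P3=1, P4=6, P5=0)
step 3: fire β:  (P0=10, P1=2, P2=0, P3=1, P4=6, P5=0) → (P0=10, P1=5, P2=0, P3=0, P4=6, P5=0)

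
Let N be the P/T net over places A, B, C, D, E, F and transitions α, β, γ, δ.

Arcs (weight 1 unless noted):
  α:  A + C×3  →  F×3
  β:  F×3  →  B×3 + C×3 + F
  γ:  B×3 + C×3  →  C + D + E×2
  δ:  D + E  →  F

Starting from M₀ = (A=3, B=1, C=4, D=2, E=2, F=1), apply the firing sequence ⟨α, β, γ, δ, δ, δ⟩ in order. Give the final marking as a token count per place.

step 1: fire α:  (A=3, B=1, C=4, D=2, E=2, F=1) → (A=2, B=1, C=1, D=2, E=2, F=4)
step 2: fire β:  (A=2, B=1, C=1, D=2, E=2, F=4) → (A=2, B=4, C=4, D=2, E=2, F=2)
step 3: fire γ:  (A=2, B=4, C=4, D=2, E=2, F=2) → (A=2, B=1, C=2, D=3, E=4, F=2)
step 4: fire δ:  (A=2, B=1, C=2, D=3, E=4, F=2) → (A=2, B=1, C=2, D=2, E=3, F=3)
step 5: fire δ:  (A=2, B=1, C=2, D=2, E=3, F=3) → (A=2, B=1, C=2, D=1, E=2, F=4)
step 6: fire δ:  (A=2, B=1, C=2, D=1, E=2, F=4) → (A=2, B=1, C=2, D=0, E=1, F=5)

(A=2, B=1, C=2, D=0, E=1, F=5)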